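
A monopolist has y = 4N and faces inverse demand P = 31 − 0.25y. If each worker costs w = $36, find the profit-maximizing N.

Marginal revenue from the inverse demand is MR = 31 − 0.5y.
The marginal product is MP_N = 4.
A monopolist hires until marginal revenue product equals the wage: MR·MP_N = w.
(31 − 2N)·4 = 36, so N = 11.

N* = 11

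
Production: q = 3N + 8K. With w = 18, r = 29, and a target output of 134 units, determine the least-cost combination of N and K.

N* = 0, K* = 16.75

The inputs are perfect substitutes, so the firm uses whichever has the lower cost per unit of output.
Cost per unit of output via N is w/3 = 6; via K it is r/8 = 3.625. K is cheaper.
Producing q = 134 with K alone: N = 0, K = 16.75.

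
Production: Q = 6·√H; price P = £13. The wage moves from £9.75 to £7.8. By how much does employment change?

From P·MP_H = w with MP_H = 3·H^(-1/2), the labor demand is H(w) = (39/w)^(2).
At w = 9.75: H = 16. At w = 7.8: H = 25.
ΔH = 25 − 16 = 9.

ΔH = 9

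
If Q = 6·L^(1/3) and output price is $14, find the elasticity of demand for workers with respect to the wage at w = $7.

ε = -1.5

MP_L = (1/3)·6·L^(-2/3), so P·MP_L = w gives 28·L^(-2/3) = w.
Solving, L(w) = (28/w)^(3/2). This is a constant-elasticity form: L ∝ w^(−3/2), so ε = −3/2.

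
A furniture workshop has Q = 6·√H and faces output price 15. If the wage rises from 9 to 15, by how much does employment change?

From P·MP_H = w with MP_H = 3·H^(-1/2), the labor demand is H(w) = (45/w)^(2).
At w = 9: H = 25. At w = 15: H = 9.
ΔH = 9 − 25 = -16.

ΔH = -16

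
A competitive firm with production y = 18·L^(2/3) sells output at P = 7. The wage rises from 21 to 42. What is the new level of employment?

L* = 8

From P·MP_L = w with MP_L = 12·L^(-1/3), the labor demand is L(w) = (84/w)^(3).
At w = 21: L = 64. At w = 42: L = 8.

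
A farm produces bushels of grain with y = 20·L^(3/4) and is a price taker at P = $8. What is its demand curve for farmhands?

L(w) = (120/w)^(4)

MP_L = (3/4)·20·L^(-1/4) = 15·L^(-1/4).
Setting P·MP_L = w: 120·L^(-1/4) = w.
Solving for L: L^(-1/4) = w/120, so L = (120/w)^(4).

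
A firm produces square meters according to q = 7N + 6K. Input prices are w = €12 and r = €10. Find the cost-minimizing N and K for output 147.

The inputs are perfect substitutes, so the firm uses whichever has the lower cost per unit of output.
Cost per unit of output via N is w/7 = 12/7; via K it is r/6 = 5/3. K is cheaper.
Producing q = 147 with K alone: N = 0, K = 24.5.

N* = 0, K* = 24.5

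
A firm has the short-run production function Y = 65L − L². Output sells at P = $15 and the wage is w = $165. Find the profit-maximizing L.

L* = 27

The marginal product of L is MP_L = 65 − 2L.
A price-taking firm hires until the value of the marginal product equals the wage: P·MP_L = w, so 15·(65 − 2L) = 165.
Then 65 − 2L = 11, giving L = 27.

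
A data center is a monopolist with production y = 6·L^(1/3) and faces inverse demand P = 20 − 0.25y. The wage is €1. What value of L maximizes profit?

L* = 64

Marginal revenue from the inverse demand is MR = 20 − 0.5y.
The marginal product is MP_L = 2·L^(-2/3).
A monopolist hires until marginal revenue product equals the wage: MR·MP_L = w.
At L, y = 6·L^(1/3). Substituting and solving: (20 − 3·L^(1/3))·2·L^(-2/3) = 1 gives L = 64.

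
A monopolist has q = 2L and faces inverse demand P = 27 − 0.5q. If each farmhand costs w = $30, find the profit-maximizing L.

Marginal revenue from the inverse demand is MR = 27 − q.
The marginal product is MP_L = 2.
A monopolist hires until marginal revenue product equals the wage: MR·MP_L = w.
(27 − 2L)·2 = 30, so L = 6.

L* = 6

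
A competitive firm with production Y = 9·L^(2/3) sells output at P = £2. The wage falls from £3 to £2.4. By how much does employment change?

From P·MP_L = w with MP_L = 6·L^(-1/3), the labor demand is L(w) = (12/w)^(3).
At w = 3: L = 64. At w = 2.4: L = 125.
ΔL = 125 − 64 = 61.

ΔL = 61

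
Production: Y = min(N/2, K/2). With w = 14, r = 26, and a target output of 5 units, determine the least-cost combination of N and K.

N* = 10, K* = 10

With a fixed-proportions technology, the cost-minimizing bundle uses no slack in either input: N/2 = K/2 = Y.
So N = 2·5 = 10 and K = 2·5 = 10.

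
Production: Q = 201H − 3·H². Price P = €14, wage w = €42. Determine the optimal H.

H* = 33

The marginal product of H is MP_H = 201 − 6H.
A price-taking firm hires until the value of the marginal product equals the wage: P·MP_H = w, so 14·(201 − 6H) = 42.
Then 201 − 6H = 3, giving H = 33.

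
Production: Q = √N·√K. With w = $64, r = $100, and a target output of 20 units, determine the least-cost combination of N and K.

Cost minimization requires the marginal rate of technical substitution to equal the input-price ratio: MP_N/MP_K = w/r.
Here MP_N/MP_K = (1/2)·(K/N)/(1/2) = (K/N). Setting this equal to 64/100 = 0.64 gives K = 0.64N.
Substituting into Q = 20: N^(1/2)·(0.64N)^(1/2) = 20.
Solving, N = 25 and K = 16.

N* = 25, K* = 16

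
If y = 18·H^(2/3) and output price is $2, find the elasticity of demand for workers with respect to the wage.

MP_H = (2/3)·18·H^(-1/3), so P·MP_H = w gives 24·H^(-1/3) = w.
Solving, H(w) = (24/w)^(3). This is a constant-elasticity form: H ∝ w^(−3), so ε = −3.

ε = -3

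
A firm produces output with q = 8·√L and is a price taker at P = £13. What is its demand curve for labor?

MP_L = (1/2)·8·L^(-1/2) = 4·L^(-1/2).
Setting P·MP_L = w: 52·L^(-1/2) = w.
Solving for L: L^(-1/2) = w/52, so L = (52/w)^(2).

L(w) = 2704/w²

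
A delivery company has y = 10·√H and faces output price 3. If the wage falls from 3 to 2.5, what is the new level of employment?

From P·MP_H = w with MP_H = 5·H^(-1/2), the labor demand is H(w) = (15/w)^(2).
At w = 3: H = 25. At w = 2.5: H = 36.

H* = 36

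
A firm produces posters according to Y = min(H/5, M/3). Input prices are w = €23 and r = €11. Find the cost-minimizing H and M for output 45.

H* = 225, M* = 135

With a fixed-proportions technology, the cost-minimizing bundle uses no slack in either input: H/5 = M/3 = Y.
So H = 5·45 = 225 and M = 3·45 = 135.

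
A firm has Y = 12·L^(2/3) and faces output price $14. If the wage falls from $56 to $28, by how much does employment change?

ΔL = 56

From P·MP_L = w with MP_L = 8·L^(-1/3), the labor demand is L(w) = (112/w)^(3).
At w = 56: L = 8. At w = 28: L = 64.
ΔL = 64 − 8 = 56.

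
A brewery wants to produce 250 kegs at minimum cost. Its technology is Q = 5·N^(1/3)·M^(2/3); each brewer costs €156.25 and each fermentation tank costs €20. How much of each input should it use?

Cost minimization requires the marginal rate of technical substitution to equal the input-price ratio: MP_N/MP_M = w/r.
Here MP_N/MP_M = (1/3)·(M/N)/(2/3) = 0.5·(M/N). Setting this equal to 156.25/20 = 7.8125 gives M = 15.625N.
Substituting into Q = 250: 5·N^(1/3)·(15.625N)^(2/3) = 250.
Solving, N = 8 and M = 125.

N* = 8, M* = 125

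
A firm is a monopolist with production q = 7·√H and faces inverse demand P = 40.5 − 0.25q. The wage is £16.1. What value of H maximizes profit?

Marginal revenue from the inverse demand is MR = 40.5 − 0.5q.
The marginal product is MP_H = 3.5·H^(-1/2).
A monopolist hires until marginal revenue product equals the wage: MR·MP_H = w.
At H, q = 7·√H. Substituting and solving: (40.5 − 3.5·√H)·3.5·H^(-1/2) = 16.1 gives H = 25.

H* = 25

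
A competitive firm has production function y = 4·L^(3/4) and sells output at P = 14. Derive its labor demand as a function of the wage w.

L(w) = 3111696/w^(4)

MP_L = (3/4)·4·L^(-1/4) = 3·L^(-1/4).
Setting P·MP_L = w: 42·L^(-1/4) = w.
Solving for L: L^(-1/4) = w/42, so L = (42/w)^(4).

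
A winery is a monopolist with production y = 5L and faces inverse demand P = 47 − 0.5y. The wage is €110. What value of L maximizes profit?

Marginal revenue from the inverse demand is MR = 47 − y.
The marginal product is MP_L = 5.
A monopolist hires until marginal revenue product equals the wage: MR·MP_L = w.
(47 − 5L)·5 = 110, so L = 5.

L* = 5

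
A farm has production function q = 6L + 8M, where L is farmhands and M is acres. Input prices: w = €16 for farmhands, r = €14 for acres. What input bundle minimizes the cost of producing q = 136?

The inputs are perfect substitutes, so the firm uses whichever has the lower cost per unit of output.
Cost per unit of output via L is w/6 = 8/3; via M it is r/8 = 1.75. M is cheaper.
Producing q = 136 with M alone: L = 0, M = 17.

L* = 0, M* = 17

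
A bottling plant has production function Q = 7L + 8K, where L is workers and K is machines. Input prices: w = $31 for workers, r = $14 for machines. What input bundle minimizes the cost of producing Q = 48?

The inputs are perfect substitutes, so the firm uses whichever has the lower cost per unit of output.
Cost per unit of output via L is w/7 = 31/7; via K it is r/8 = 1.75. K is cheaper.
Producing Q = 48 with K alone: L = 0, K = 6.

L* = 0, K* = 6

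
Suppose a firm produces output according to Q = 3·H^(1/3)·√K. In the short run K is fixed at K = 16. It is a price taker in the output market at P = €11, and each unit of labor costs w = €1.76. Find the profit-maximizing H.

H* = 125

With K = 16, MP_H = (1/3)·3·H^(-2/3)·16^(1/2) = 4·H^(-2/3).
Profit maximization for a price taker requires P·MP_H = w: 11·4·H^(-2/3) = 1.76.
So H^(-2/3) = 0.04, which gives H = 125.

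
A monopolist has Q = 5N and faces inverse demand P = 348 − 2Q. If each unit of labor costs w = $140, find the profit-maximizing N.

Marginal revenue from the inverse demand is MR = 348 − 4Q.
The marginal product is MP_N = 5.
A monopolist hires until marginal revenue product equals the wage: MR·MP_N = w.
(348 − 20N)·5 = 140, so N = 16.

N* = 16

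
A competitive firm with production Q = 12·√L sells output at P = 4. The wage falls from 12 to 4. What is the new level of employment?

L* = 36

From P·MP_L = w with MP_L = 6·L^(-1/2), the labor demand is L(w) = (24/w)^(2).
At w = 12: L = 4. At w = 4: L = 36.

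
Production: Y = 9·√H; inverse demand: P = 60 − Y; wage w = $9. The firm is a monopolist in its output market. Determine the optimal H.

H* = 9

Marginal revenue from the inverse demand is MR = 60 − 2Y.
The marginal product is MP_H = 4.5·H^(-1/2).
A monopolist hires until marginal revenue product equals the wage: MR·MP_H = w.
At H, Y = 9·√H. Substituting and solving: (60 − 18·√H)·4.5·H^(-1/2) = 9 gives H = 9.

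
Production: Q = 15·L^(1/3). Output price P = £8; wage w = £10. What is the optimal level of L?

MP_L = (1/3)·15·L^(-2/3) = 5·L^(-2/3).
Profit maximization for a price taker requires P·MP_L = w: 8·5·L^(-2/3) = 10.
So L^(-2/3) = 0.25, which gives L = 8.

L* = 8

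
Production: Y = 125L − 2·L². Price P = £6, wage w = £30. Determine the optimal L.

L* = 30

The marginal product of L is MP_L = 125 − 4L.
A price-taking firm hires until the value of the marginal product equals the wage: P·MP_L = w, so 6·(125 − 4L) = 30.
Then 125 − 4L = 5, giving L = 30.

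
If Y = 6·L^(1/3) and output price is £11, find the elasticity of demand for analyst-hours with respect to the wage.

MP_L = (1/3)·6·L^(-2/3), so P·MP_L = w gives 22·L^(-2/3) = w.
Solving, L(w) = (22/w)^(3/2). This is a constant-elasticity form: L ∝ w^(−3/2), so ε = −3/2.

ε = -1.5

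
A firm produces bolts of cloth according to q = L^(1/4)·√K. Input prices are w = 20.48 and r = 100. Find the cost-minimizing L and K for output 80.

L* = 625, K* = 256

Cost minimization requires the marginal rate of technical substitution to equal the input-price ratio: MP_L/MP_K = w/r.
Here MP_L/MP_K = (1/4)·(K/L)/(1/2) = 0.5·(K/L). Setting this equal to 20.48/100 = 0.2048 gives K = 0.4096L.
Substituting into q = 80: L^(1/4)·(0.4096L)^(1/2) = 80.
Solving, L = 625 and K = 256.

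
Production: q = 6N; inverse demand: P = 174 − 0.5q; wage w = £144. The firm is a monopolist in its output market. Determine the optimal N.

Marginal revenue from the inverse demand is MR = 174 − q.
The marginal product is MP_N = 6.
A monopolist hires until marginal revenue product equals the wage: MR·MP_N = w.
(174 − 6N)·6 = 144, so N = 25.

N* = 25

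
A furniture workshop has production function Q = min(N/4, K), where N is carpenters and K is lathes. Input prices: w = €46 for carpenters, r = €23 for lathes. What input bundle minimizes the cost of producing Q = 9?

N* = 36, K* = 9

With a fixed-proportions technology, the cost-minimizing bundle uses no slack in either input: N/4 = K = Q.
So N = 4·9 = 36 and K = 9.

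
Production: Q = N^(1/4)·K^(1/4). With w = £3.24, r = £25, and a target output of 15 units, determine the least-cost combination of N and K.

Cost minimization requires the marginal rate of technical substitution to equal the input-price ratio: MP_N/MP_K = w/r.
Here MP_N/MP_K = (1/4)·(K/N)/(1/4) = (K/N). Setting this equal to 3.24/25 = 0.1296 gives K = 0.1296N.
Substituting into Q = 15: N^(1/4)·(0.1296N)^(1/4) = 15.
Solving, N = 625 and K = 81.

N* = 625, K* = 81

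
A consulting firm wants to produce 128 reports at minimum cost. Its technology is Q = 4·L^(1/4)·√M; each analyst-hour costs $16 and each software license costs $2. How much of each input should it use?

Cost minimization requires the marginal rate of technical substitution to equal the input-price ratio: MP_L/MP_M = w/r.
Here MP_L/MP_M = (1/4)·(M/L)/(1/2) = 0.5·(M/L). Setting this equal to 16/2 = 8 gives M = 16L.
Substituting into Q = 128: 4·L^(1/4)·(16L)^(1/2) = 128.
Solving, L = 16 and M = 256.

L* = 16, M* = 256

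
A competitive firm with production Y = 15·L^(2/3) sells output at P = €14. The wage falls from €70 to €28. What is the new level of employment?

From P·MP_L = w with MP_L = 10·L^(-1/3), the labor demand is L(w) = (140/w)^(3).
At w = 70: L = 8. At w = 28: L = 125.

L* = 125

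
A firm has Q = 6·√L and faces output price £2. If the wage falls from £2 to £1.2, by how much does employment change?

From P·MP_L = w with MP_L = 3·L^(-1/2), the labor demand is L(w) = (6/w)^(2).
At w = 2: L = 9. At w = 1.2: L = 25.
ΔL = 25 − 9 = 16.

ΔL = 16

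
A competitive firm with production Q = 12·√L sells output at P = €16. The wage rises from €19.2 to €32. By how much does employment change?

ΔL = -16

From P·MP_L = w with MP_L = 6·L^(-1/2), the labor demand is L(w) = (96/w)^(2).
At w = 19.2: L = 25. At w = 32: L = 9.
ΔL = 9 − 25 = -16.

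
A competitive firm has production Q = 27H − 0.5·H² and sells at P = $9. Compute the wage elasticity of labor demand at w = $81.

ε = -0.5

From P·MP_H = w with MP_H = 27 − H, labor demand is H(w) = 27 − w/9.
dH/dw = −1/(9) = -1/9.
At w = 81, H = 18, so ε = (dH/dw)·(w/H) = (-1/9)·(81/18) = -0.5.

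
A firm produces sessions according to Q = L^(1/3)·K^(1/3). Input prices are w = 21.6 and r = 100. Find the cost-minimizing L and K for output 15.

Cost minimization requires the marginal rate of technical substitution to equal the input-price ratio: MP_L/MP_K = w/r.
Here MP_L/MP_K = (1/3)·(K/L)/(1/3) = (K/L). Setting this equal to 21.6/100 = 0.216 gives K = 0.216L.
Substituting into Q = 15: L^(1/3)·(0.216L)^(1/3) = 15.
Solving, L = 125 and K = 27.

L* = 125, K* = 27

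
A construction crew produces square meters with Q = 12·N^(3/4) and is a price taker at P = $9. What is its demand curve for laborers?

MP_N = (3/4)·12·N^(-1/4) = 9·N^(-1/4).
Setting P·MP_N = w: 81·N^(-1/4) = w.
Solving for N: N^(-1/4) = w/81, so N = (81/w)^(4).

N(w) = (81/w)^(4)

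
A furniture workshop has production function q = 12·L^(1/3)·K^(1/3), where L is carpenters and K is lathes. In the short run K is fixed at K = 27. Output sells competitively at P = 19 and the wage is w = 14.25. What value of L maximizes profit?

With K = 27, MP_L = (1/3)·12·L^(-2/3)·27^(1/3) = 12·L^(-2/3).
Profit maximization for a price taker requires P·MP_L = w: 19·12·L^(-2/3) = 14.25.
So L^(-2/3) = 0.0625, which gives L = 64.

L* = 64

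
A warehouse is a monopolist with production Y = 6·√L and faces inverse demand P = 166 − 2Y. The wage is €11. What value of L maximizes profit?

Marginal revenue from the inverse demand is MR = 166 − 4Y.
The marginal product is MP_L = 3·L^(-1/2).
A monopolist hires until marginal revenue product equals the wage: MR·MP_L = w.
At L, Y = 6·√L. Substituting and solving: (166 − 24·√L)·3·L^(-1/2) = 11 gives L = 36.

L* = 36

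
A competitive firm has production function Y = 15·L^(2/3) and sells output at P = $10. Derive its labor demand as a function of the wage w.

L(w) = 1000000/w³

MP_L = (2/3)·15·L^(-1/3) = 10·L^(-1/3).
Setting P·MP_L = w: 100·L^(-1/3) = w.
Solving for L: L^(-1/3) = w/100, so L = (100/w)^(3).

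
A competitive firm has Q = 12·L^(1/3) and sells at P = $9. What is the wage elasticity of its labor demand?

MP_L = (1/3)·12·L^(-2/3), so P·MP_L = w gives 36·L^(-2/3) = w.
Solving, L(w) = (36/w)^(3/2). This is a constant-elasticity form: L ∝ w^(−3/2), so ε = −3/2.

ε = -1.5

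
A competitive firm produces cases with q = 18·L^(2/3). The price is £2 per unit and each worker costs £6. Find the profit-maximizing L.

L* = 64

MP_L = (2/3)·18·L^(-1/3) = 12·L^(-1/3).
Profit maximization for a price taker requires P·MP_L = w: 2·12·L^(-1/3) = 6.
So L^(-1/3) = 0.25, which gives L = 64.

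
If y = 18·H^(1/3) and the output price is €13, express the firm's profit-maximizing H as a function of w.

H(w) = (78/w)^(3/2)

MP_H = (1/3)·18·H^(-2/3) = 6·H^(-2/3).
Setting P·MP_H = w: 78·H^(-2/3) = w.
Solving for H: H^(-2/3) = w/78, so H = (78/w)^(3/2).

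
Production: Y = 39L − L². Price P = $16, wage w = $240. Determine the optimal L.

The marginal product of L is MP_L = 39 − 2L.
A price-taking firm hires until the value of the marginal product equals the wage: P·MP_L = w, so 16·(39 − 2L) = 240.
Then 39 − 2L = 15, giving L = 12.

L* = 12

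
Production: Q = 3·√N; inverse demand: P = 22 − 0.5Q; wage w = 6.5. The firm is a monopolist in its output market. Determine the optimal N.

Marginal revenue from the inverse demand is MR = 22 − Q.
The marginal product is MP_N = 1.5·N^(-1/2).
A monopolist hires until marginal revenue product equals the wage: MR·MP_N = w.
At N, Q = 3·√N. Substituting and solving: (22 − 3·√N)·1.5·N^(-1/2) = 6.5 gives N = 9.

N* = 9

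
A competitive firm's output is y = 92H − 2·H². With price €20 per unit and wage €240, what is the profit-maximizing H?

H* = 20

The marginal product of H is MP_H = 92 − 4H.
A price-taking firm hires until the value of the marginal product equals the wage: P·MP_H = w, so 20·(92 − 4H) = 240.
Then 92 − 4H = 12, giving H = 20.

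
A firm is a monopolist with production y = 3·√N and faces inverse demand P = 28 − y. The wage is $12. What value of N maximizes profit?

N* = 4

Marginal revenue from the inverse demand is MR = 28 − 2y.
The marginal product is MP_N = 1.5·N^(-1/2).
A monopolist hires until marginal revenue product equals the wage: MR·MP_N = w.
At N, y = 3·√N. Substituting and solving: (28 − 6·√N)·1.5·N^(-1/2) = 12 gives N = 4.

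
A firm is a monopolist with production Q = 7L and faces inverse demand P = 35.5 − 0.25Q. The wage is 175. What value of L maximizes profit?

Marginal revenue from the inverse demand is MR = 35.5 − 0.5Q.
The marginal product is MP_L = 7.
A monopolist hires until marginal revenue product equals the wage: MR·MP_L = w.
(35.5 − 3.5L)·7 = 175, so L = 3.

L* = 3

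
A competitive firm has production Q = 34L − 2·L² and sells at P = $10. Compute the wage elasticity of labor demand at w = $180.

From P·MP_L = w with MP_L = 34 − 4L, labor demand is L(w) = (34 − w/10)/4.
dL/dw = −1/(40) = -0.025.
At w = 180, L = 4, so ε = (dL/dw)·(w/L) = (-0.025)·(180/4) = -1.125.

ε = -1.125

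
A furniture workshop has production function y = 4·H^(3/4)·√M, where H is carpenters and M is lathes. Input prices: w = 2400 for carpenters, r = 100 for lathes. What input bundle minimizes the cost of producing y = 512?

H* = 16, M* = 256

Cost minimization requires the marginal rate of technical substitution to equal the input-price ratio: MP_H/MP_M = w/r.
Here MP_H/MP_M = (3/4)·(M/H)/(1/2) = 1.5·(M/H). Setting this equal to 2400/100 = 24 gives M = 16H.
Substituting into y = 512: 4·H^(3/4)·(16H)^(1/2) = 512.
Solving, H = 16 and M = 256.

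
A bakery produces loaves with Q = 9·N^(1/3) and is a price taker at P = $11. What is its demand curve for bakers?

MP_N = (1/3)·9·N^(-2/3) = 3·N^(-2/3).
Setting P·MP_N = w: 33·N^(-2/3) = w.
Solving for N: N^(-2/3) = w/33, so N = (33/w)^(3/2).

N(w) = (33/w)^(3/2)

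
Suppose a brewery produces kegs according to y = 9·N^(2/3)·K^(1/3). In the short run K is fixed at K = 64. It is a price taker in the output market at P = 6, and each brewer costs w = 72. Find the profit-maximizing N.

With K = 64, MP_N = (2/3)·9·N^(-1/3)·64^(1/3) = 24·N^(-1/3).
Profit maximization for a price taker requires P·MP_N = w: 6·24·N^(-1/3) = 72.
So N^(-1/3) = 0.5, which gives N = 8.

N* = 8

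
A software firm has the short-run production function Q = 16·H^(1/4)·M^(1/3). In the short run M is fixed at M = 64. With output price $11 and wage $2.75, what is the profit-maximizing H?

With M = 64, MP_H = (1/4)·16·H^(-3/4)·64^(1/3) = 16·H^(-3/4).
Profit maximization for a price taker requires P·MP_H = w: 11·16·H^(-3/4) = 2.75.
So H^(-3/4) = 0.015625, which gives H = 256.

H* = 256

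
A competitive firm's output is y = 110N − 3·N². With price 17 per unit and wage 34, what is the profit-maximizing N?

The marginal product of N is MP_N = 110 − 6N.
A price-taking firm hires until the value of the marginal product equals the wage: P·MP_N = w, so 17·(110 − 6N) = 34.
Then 110 − 6N = 2, giving N = 18.

N* = 18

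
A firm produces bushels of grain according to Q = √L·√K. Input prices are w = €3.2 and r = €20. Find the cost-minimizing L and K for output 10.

L* = 25, K* = 4

Cost minimization requires the marginal rate of technical substitution to equal the input-price ratio: MP_L/MP_K = w/r.
Here MP_L/MP_K = (1/2)·(K/L)/(1/2) = (K/L). Setting this equal to 3.2/20 = 0.16 gives K = 0.16L.
Substituting into Q = 10: L^(1/2)·(0.16L)^(1/2) = 10.
Solving, L = 25 and K = 4.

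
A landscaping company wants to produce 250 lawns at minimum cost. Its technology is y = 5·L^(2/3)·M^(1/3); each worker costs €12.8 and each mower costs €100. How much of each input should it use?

L* = 125, M* = 8

Cost minimization requires the marginal rate of technical substitution to equal the input-price ratio: MP_L/MP_M = w/r.
Here MP_L/MP_M = (2/3)·(M/L)/(1/3) = 2·(M/L). Setting this equal to 12.8/100 = 0.128 gives M = 0.064L.
Substituting into y = 250: 5·L^(2/3)·(0.064L)^(1/3) = 250.
Solving, L = 125 and M = 8.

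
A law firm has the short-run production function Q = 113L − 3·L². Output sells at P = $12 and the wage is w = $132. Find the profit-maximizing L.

The marginal product of L is MP_L = 113 − 6L.
A price-taking firm hires until the value of the marginal product equals the wage: P·MP_L = w, so 12·(113 − 6L) = 132.
Then 113 − 6L = 11, giving L = 17.

L* = 17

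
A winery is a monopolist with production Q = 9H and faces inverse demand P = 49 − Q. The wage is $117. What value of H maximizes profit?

Marginal revenue from the inverse demand is MR = 49 − 2Q.
The marginal product is MP_H = 9.
A monopolist hires until marginal revenue product equals the wage: MR·MP_H = w.
(49 − 18H)·9 = 117, so H = 2.

H* = 2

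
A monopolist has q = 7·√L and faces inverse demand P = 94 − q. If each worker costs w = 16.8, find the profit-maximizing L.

Marginal revenue from the inverse demand is MR = 94 − 2q.
The marginal product is MP_L = 3.5·L^(-1/2).
A monopolist hires until marginal revenue product equals the wage: MR·MP_L = w.
At L, q = 7·√L. Substituting and solving: (94 − 14·√L)·3.5·L^(-1/2) = 16.8 gives L = 25.

L* = 25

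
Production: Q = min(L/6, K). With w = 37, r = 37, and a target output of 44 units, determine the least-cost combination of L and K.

L* = 264, K* = 44

With a fixed-proportions technology, the cost-minimizing bundle uses no slack in either input: L/6 = K = Q.
So L = 6·44 = 264 and K = 44.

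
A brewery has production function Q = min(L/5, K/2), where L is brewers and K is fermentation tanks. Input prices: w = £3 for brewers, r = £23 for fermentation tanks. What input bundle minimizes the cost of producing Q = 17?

L* = 85, K* = 34

With a fixed-proportions technology, the cost-minimizing bundle uses no slack in either input: L/5 = K/2 = Q.
So L = 5·17 = 85 and K = 2·17 = 34.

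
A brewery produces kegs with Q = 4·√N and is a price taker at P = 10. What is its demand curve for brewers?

N(w) = 400/w²

MP_N = (1/2)·4·N^(-1/2) = 2·N^(-1/2).
Setting P·MP_N = w: 20·N^(-1/2) = w.
Solving for N: N^(-1/2) = w/20, so N = (20/w)^(2).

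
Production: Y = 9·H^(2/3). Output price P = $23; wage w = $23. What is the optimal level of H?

MP_H = (2/3)·9·H^(-1/3) = 6·H^(-1/3).
Profit maximization for a price taker requires P·MP_H = w: 23·6·H^(-1/3) = 23.
So H^(-1/3) = 1/6, which gives H = 216.

H* = 216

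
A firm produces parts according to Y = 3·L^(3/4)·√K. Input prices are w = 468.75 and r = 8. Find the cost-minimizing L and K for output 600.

Cost minimization requires the marginal rate of technical substitution to equal the input-price ratio: MP_L/MP_K = w/r.
Here MP_L/MP_K = (3/4)·(K/L)/(1/2) = 1.5·(K/L). Setting this equal to 468.75/8 = 58.59375 gives K = 39.0625L.
Substituting into Y = 600: 3·L^(3/4)·(39.0625L)^(1/2) = 600.
Solving, L = 16 and K = 625.

L* = 16, K* = 625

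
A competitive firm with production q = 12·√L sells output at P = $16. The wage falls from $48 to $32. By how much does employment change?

ΔL = 5

From P·MP_L = w with MP_L = 6·L^(-1/2), the labor demand is L(w) = (96/w)^(2).
At w = 48: L = 4. At w = 32: L = 9.
ΔL = 9 − 4 = 5.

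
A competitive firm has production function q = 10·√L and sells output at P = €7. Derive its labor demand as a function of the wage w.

MP_L = (1/2)·10·L^(-1/2) = 5·L^(-1/2).
Setting P·MP_L = w: 35·L^(-1/2) = w.
Solving for L: L^(-1/2) = w/35, so L = (35/w)^(2).

L(w) = 1225/w²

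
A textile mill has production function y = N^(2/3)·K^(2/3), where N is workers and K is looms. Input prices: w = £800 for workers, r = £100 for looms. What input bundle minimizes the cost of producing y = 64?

Cost minimization requires the marginal rate of technical substitution to equal the input-price ratio: MP_N/MP_K = w/r.
Here MP_N/MP_K = (2/3)·(K/N)/(2/3) = (K/N). Setting this equal to 800/100 = 8 gives K = 8N.
Substituting into y = 64: N^(2/3)·(8N)^(2/3) = 64.
Solving, N = 8 and K = 64.

N* = 8, K* = 64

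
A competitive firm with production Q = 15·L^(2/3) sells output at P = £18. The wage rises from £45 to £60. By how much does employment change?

ΔL = -37

From P·MP_L = w with MP_L = 10·L^(-1/3), the labor demand is L(w) = (180/w)^(3).
At w = 45: L = 64. At w = 60: L = 27.
ΔL = 27 − 64 = -37.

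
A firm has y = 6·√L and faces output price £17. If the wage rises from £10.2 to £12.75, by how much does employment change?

ΔL = -9

From P·MP_L = w with MP_L = 3·L^(-1/2), the labor demand is L(w) = (51/w)^(2).
At w = 10.2: L = 25. At w = 12.75: L = 16.
ΔL = 16 − 25 = -9.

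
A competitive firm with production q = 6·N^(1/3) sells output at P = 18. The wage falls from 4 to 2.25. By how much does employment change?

ΔN = 37

From P·MP_N = w with MP_N = 2·N^(-2/3), the labor demand is N(w) = (36/w)^(3/2).
At w = 4: N = 27. At w = 2.25: N = 64.
ΔN = 64 − 27 = 37.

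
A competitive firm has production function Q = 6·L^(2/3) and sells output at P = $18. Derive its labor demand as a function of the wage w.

L(w) = 373248/w³

MP_L = (2/3)·6·L^(-1/3) = 4·L^(-1/3).
Setting P·MP_L = w: 72·L^(-1/3) = w.
Solving for L: L^(-1/3) = w/72, so L = (72/w)^(3).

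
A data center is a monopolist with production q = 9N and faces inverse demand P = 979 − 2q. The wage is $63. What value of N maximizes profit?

N* = 27

Marginal revenue from the inverse demand is MR = 979 − 4q.
The marginal product is MP_N = 9.
A monopolist hires until marginal revenue product equals the wage: MR·MP_N = w.
(979 − 36N)·9 = 63, so N = 27.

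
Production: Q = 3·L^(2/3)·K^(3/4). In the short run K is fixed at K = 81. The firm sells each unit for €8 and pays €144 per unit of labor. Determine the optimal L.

L* = 27

With K = 81, MP_L = (2/3)·3·L^(-1/3)·81^(3/4) = 54·L^(-1/3).
Profit maximization for a price taker requires P·MP_L = w: 8·54·L^(-1/3) = 144.
So L^(-1/3) = 1/3, which gives L = 27.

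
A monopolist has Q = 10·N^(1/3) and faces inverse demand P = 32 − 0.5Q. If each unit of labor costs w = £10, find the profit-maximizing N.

Marginal revenue from the inverse demand is MR = 32 − Q.
The marginal product is MP_N = (10/3)·N^(-2/3).
A monopolist hires until marginal revenue product equals the wage: MR·MP_N = w.
At N, Q = 10·N^(1/3). Substituting and solving: (32 − 10·N^(1/3))·(10/3)·N^(-2/3) = 10 gives N = 8.

N* = 8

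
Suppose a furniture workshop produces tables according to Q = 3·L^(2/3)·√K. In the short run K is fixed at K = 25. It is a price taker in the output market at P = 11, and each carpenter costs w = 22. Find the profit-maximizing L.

With K = 25, MP_L = (2/3)·3·L^(-1/3)·25^(1/2) = 10·L^(-1/3).
Profit maximization for a price taker requires P·MP_L = w: 11·10·L^(-1/3) = 22.
So L^(-1/3) = 0.2, which gives L = 125.

L* = 125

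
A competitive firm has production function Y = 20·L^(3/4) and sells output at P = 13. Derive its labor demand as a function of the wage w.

MP_L = (3/4)·20·L^(-1/4) = 15·L^(-1/4).
Setting P·MP_L = w: 195·L^(-1/4) = w.
Solving for L: L^(-1/4) = w/195, so L = (195/w)^(4).

L(w) = (195/w)^(4)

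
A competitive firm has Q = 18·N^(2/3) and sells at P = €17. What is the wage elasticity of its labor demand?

MP_N = (2/3)·18·N^(-1/3), so P·MP_N = w gives 204·N^(-1/3) = w.
Solving, N(w) = (204/w)^(3). This is a constant-elasticity form: N ∝ w^(−3), so ε = −3.

ε = -3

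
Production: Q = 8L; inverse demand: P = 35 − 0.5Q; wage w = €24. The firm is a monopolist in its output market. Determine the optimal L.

L* = 4

Marginal revenue from the inverse demand is MR = 35 − Q.
The marginal product is MP_L = 8.
A monopolist hires until marginal revenue product equals the wage: MR·MP_L = w.
(35 − 8L)·8 = 24, so L = 4.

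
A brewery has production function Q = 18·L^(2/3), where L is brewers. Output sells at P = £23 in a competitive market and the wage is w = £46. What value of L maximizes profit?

L* = 216

MP_L = (2/3)·18·L^(-1/3) = 12·L^(-1/3).
Profit maximization for a price taker requires P·MP_L = w: 23·12·L^(-1/3) = 46.
So L^(-1/3) = 1/6, which gives L = 216.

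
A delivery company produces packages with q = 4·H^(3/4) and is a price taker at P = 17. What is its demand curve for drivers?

H(w) = 6765201/w^(4)

MP_H = (3/4)·4·H^(-1/4) = 3·H^(-1/4).
Setting P·MP_H = w: 51·H^(-1/4) = w.
Solving for H: H^(-1/4) = w/51, so H = (51/w)^(4).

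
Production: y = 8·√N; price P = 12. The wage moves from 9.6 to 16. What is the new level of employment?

From P·MP_N = w with MP_N = 4·N^(-1/2), the labor demand is N(w) = (48/w)^(2).
At w = 9.6: N = 25. At w = 16: N = 9.

N* = 9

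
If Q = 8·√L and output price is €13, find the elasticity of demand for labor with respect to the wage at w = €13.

MP_L = (1/2)·8·L^(-1/2), so P·MP_L = w gives 52·L^(-1/2) = w.
Solving, L(w) = (52/w)^(2). This is a constant-elasticity form: L ∝ w^(−2), so ε = −2.

ε = -2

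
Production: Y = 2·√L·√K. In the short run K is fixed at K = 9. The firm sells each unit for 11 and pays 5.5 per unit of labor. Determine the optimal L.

L* = 36

With K = 9, MP_L = (1/2)·2·L^(-1/2)·9^(1/2) = 3·L^(-1/2).
Profit maximization for a price taker requires P·MP_L = w: 11·3·L^(-1/2) = 5.5.
So L^(-1/2) = 1/6, which gives L = 36.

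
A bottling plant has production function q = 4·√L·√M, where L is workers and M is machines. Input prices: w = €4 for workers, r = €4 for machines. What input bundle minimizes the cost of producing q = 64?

L* = 16, M* = 16

Cost minimization requires the marginal rate of technical substitution to equal the input-price ratio: MP_L/MP_M = w/r.
Here MP_L/MP_M = (1/2)·(M/L)/(1/2) = (M/L). Setting this equal to 4/4 = 1 gives M = L.
Substituting into q = 64: 4·L^(1/2)·(L)^(1/2) = 64.
Solving, L = 16 and M = 16.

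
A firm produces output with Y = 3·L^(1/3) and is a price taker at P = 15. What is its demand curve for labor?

L(w) = (15/w)^(3/2)

MP_L = (1/3)·3·L^(-2/3) = L^(-2/3).
Setting P·MP_L = w: 15·L^(-2/3) = w.
Solving for L: L^(-2/3) = w/15, so L = (15/w)^(3/2).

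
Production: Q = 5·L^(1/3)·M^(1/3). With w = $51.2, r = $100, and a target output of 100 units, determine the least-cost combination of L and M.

L* = 125, M* = 64

Cost minimization requires the marginal rate of technical substitution to equal the input-price ratio: MP_L/MP_M = w/r.
Here MP_L/MP_M = (1/3)·(M/L)/(1/3) = (M/L). Setting this equal to 51.2/100 = 0.512 gives M = 0.512L.
Substituting into Q = 100: 5·L^(1/3)·(0.512L)^(1/3) = 100.
Solving, L = 125 and M = 64.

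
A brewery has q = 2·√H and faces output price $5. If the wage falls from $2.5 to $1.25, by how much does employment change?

From P·MP_H = w with MP_H = H^(-1/2), the labor demand is H(w) = (5/w)^(2).
At w = 2.5: H = 4. At w = 1.25: H = 16.
ΔH = 16 − 4 = 12.

ΔH = 12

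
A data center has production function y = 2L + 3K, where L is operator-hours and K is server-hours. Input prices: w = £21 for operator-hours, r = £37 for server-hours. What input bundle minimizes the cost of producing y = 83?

The inputs are perfect substitutes, so the firm uses whichever has the lower cost per unit of output.
Cost per unit of output via L is w/2 = 10.5; via K it is r/3 = 37/3. L is cheaper.
Producing y = 83 with L alone: L = 41.5, K = 0.

L* = 41.5, K* = 0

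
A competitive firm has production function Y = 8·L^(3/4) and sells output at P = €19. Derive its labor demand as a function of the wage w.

L(w) = (114/w)^(4)

MP_L = (3/4)·8·L^(-1/4) = 6·L^(-1/4).
Setting P·MP_L = w: 114·L^(-1/4) = w.
Solving for L: L^(-1/4) = w/114, so L = (114/w)^(4).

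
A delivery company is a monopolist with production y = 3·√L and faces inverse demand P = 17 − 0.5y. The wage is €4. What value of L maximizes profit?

L* = 9

Marginal revenue from the inverse demand is MR = 17 − y.
The marginal product is MP_L = 1.5·L^(-1/2).
A monopolist hires until marginal revenue product equals the wage: MR·MP_L = w.
At L, y = 3·√L. Substituting and solving: (17 − 3·√L)·1.5·L^(-1/2) = 4 gives L = 9.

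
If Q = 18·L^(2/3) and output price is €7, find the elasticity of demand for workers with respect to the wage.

ε = -3

MP_L = (2/3)·18·L^(-1/3), so P·MP_L = w gives 84·L^(-1/3) = w.
Solving, L(w) = (84/w)^(3). This is a constant-elasticity form: L ∝ w^(−3), so ε = −3.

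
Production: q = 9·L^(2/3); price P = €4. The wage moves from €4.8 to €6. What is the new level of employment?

L* = 64

From P·MP_L = w with MP_L = 6·L^(-1/3), the labor demand is L(w) = (24/w)^(3).
At w = 4.8: L = 125. At w = 6: L = 64.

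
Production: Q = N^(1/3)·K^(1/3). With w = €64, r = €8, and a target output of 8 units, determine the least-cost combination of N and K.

Cost minimization requires the marginal rate of technical substitution to equal the input-price ratio: MP_N/MP_K = w/r.
Here MP_N/MP_K = (1/3)·(K/N)/(1/3) = (K/N). Setting this equal to 64/8 = 8 gives K = 8N.
Substituting into Q = 8: N^(1/3)·(8N)^(1/3) = 8.
Solving, N = 8 and K = 64.

N* = 8, K* = 64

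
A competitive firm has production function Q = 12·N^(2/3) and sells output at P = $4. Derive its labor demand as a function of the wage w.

MP_N = (2/3)·12·N^(-1/3) = 8·N^(-1/3).
Setting P·MP_N = w: 32·N^(-1/3) = w.
Solving for N: N^(-1/3) = w/32, so N = (32/w)^(3).

N(w) = 32768/w³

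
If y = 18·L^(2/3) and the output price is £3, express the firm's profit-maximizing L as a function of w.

MP_L = (2/3)·18·L^(-1/3) = 12·L^(-1/3).
Setting P·MP_L = w: 36·L^(-1/3) = w.
Solving for L: L^(-1/3) = w/36, so L = (36/w)^(3).

L(w) = 46656/w³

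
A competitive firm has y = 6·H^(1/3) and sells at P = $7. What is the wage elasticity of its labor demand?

ε = -1.5

MP_H = (1/3)·6·H^(-2/3), so P·MP_H = w gives 14·H^(-2/3) = w.
Solving, H(w) = (14/w)^(3/2). This is a constant-elasticity form: H ∝ w^(−3/2), so ε = −3/2.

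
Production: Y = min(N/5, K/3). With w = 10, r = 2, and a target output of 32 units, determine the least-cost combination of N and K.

With a fixed-proportions technology, the cost-minimizing bundle uses no slack in either input: N/5 = K/3 = Y.
So N = 5·32 = 160 and K = 3·32 = 96.

N* = 160, K* = 96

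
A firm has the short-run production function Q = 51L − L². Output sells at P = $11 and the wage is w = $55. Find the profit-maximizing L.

The marginal product of L is MP_L = 51 − 2L.
A price-taking firm hires until the value of the marginal product equals the wage: P·MP_L = w, so 11·(51 − 2L) = 55.
Then 51 − 2L = 5, giving L = 23.

L* = 23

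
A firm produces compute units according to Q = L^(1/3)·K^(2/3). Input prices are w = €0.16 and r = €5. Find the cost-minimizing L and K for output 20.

L* = 125, K* = 8

Cost minimization requires the marginal rate of technical substitution to equal the input-price ratio: MP_L/MP_K = w/r.
Here MP_L/MP_K = (1/3)·(K/L)/(2/3) = 0.5·(K/L). Setting this equal to 0.16/5 = 0.032 gives K = 0.064L.
Substituting into Q = 20: L^(1/3)·(0.064L)^(2/3) = 20.
Solving, L = 125 and K = 8.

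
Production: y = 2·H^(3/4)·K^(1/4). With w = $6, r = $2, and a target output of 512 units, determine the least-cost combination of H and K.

H* = 256, K* = 256

Cost minimization requires the marginal rate of technical substitution to equal the input-price ratio: MP_H/MP_K = w/r.
Here MP_H/MP_K = (3/4)·(K/H)/(1/4) = 3·(K/H). Setting this equal to 6/2 = 3 gives K = H.
Substituting into y = 512: 2·H^(3/4)·(H)^(1/4) = 512.
Solving, H = 256 and K = 256.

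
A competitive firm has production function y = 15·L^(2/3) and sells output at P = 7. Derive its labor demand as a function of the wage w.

MP_L = (2/3)·15·L^(-1/3) = 10·L^(-1/3).
Setting P·MP_L = w: 70·L^(-1/3) = w.
Solving for L: L^(-1/3) = w/70, so L = (70/w)^(3).

L(w) = 343000/w³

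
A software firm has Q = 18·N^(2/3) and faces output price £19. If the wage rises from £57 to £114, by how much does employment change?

From P·MP_N = w with MP_N = 12·N^(-1/3), the labor demand is N(w) = (228/w)^(3).
At w = 57: N = 64. At w = 114: N = 8.
ΔN = 8 − 64 = -56.

ΔN = -56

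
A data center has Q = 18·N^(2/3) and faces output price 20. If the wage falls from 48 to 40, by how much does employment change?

From P·MP_N = w with MP_N = 12·N^(-1/3), the labor demand is N(w) = (240/w)^(3).
At w = 48: N = 125. At w = 40: N = 216.
ΔN = 216 − 125 = 91.

ΔN = 91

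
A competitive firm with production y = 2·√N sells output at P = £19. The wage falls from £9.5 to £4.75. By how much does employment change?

ΔN = 12

From P·MP_N = w with MP_N = N^(-1/2), the labor demand is N(w) = (19/w)^(2).
At w = 9.5: N = 4. At w = 4.75: N = 16.
ΔN = 16 − 4 = 12.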